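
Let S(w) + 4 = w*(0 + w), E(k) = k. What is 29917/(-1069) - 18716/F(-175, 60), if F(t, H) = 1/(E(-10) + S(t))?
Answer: -612446673761/1069 ≈ -5.7292e+8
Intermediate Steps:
S(w) = -4 + w² (S(w) = -4 + w*(0 + w) = -4 + w*w = -4 + w²)
F(t, H) = 1/(-14 + t²) (F(t, H) = 1/(-10 + (-4 + t²)) = 1/(-14 + t²))
29917/(-1069) - 18716/F(-175, 60) = 29917/(-1069) - 18716/(1/(-14 + (-175)²)) = 29917*(-1/1069) - 18716/(1/(-14 + 30625)) = -29917/1069 - 18716/(1/30611) = -29917/1069 - 18716/1/30611 = -29917/1069 - 18716*30611 = -29917/1069 - 572915476 = -612446673761/1069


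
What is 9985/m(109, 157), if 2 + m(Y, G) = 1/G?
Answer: -1567645/313 ≈ -5008.5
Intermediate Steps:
m(Y, G) = -2 + 1/G
9985/m(109, 157) = 9985/(-2 + 1/157) = 9985/(-313/157) = 9985*(-157/313) = -1567645/313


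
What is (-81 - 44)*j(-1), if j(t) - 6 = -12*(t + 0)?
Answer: -2250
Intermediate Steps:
j(t) = 6 - 12*t (j(t) = 6 - 12*(t + 0) = 6 - 12*t)
(-81 - 44)*j(-1) = (-81 - 44)*(6 - 12*(-1)) = -125*(6 + 12) = -125*18 = -2250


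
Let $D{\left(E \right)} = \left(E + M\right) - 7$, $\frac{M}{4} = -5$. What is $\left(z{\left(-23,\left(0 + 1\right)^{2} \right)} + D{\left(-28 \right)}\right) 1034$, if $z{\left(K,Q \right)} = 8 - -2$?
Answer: $-46530$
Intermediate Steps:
$M = -20$ ($M = 4 \left(-5\right) = -20$)
$z{\left(K,Q \right)} = 10$ ($z{\left(K,Q \right)} = 8 + 2 = 10$)
$D{\left(E \right)} = -27 + E$ ($D{\left(E \right)} = \left(E - 20\right) - 7 = \left(-20 + E\right) - 7 = -27 + E$)
$\left(z{\left(-23,\left(0 + 1\right)^{2} \right)} + D{\left(-28 \right)}\right) 1034 = \left(10 - 55\right) 1034 = \left(-45\right) 1034 = -46530$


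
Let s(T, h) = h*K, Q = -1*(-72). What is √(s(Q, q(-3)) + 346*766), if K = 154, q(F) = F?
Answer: √264574 ≈ 514.37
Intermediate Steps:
Q = 72
s(T, h) = 154*h (s(T, h) = h*154 = 154*h)
√(s(Q, q(-3)) + 346*766) = √(154*(-3) + 346*766) = √(-462 + 265036) = √264574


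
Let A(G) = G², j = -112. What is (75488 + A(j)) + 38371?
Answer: 126403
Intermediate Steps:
(75488 + A(j)) + 38371 = (75488 + (-112)²) + 38371 = (75488 + 12544) + 38371 = 88032 + 38371 = 126403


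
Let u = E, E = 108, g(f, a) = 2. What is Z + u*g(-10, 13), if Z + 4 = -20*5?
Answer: 112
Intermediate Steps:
Z = -104 (Z = -4 - 20*5 = -4 - 100 = -104)
u = 108
Z + u*g(-10, 13) = -104 + 108*2 = -104 + 216 = 112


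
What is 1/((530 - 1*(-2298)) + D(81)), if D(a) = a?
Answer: 1/2909 ≈ 0.00034376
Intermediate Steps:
1/((530 - 1*(-2298)) + D(81)) = 1/((530 - 1*(-2298)) + 81) = 1/((530 + 2298) + 81) = 1/(2828 + 81) = 1/2909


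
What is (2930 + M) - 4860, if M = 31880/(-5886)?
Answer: -5695930/2943 ≈ -1935.4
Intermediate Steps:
M = -15940/2943 (M = 31880*(-1/5886) = -15940/2943 ≈ -5.4162)
(2930 + M) - 4860 = (2930 - 15940/2943) - 4860 = 8607050/2943 - 4860 = -5695930/2943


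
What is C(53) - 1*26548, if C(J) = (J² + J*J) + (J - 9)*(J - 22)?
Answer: -19566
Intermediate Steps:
C(J) = 2*J² + (-22 + J)*(-9 + J) (C(J) = (J² + J²) + (-9 + J)*(-22 + J) = 2*J² + (-22 + J)*(-9 + J))
C(53) - 1*26548 = (198 - 31*53 + 3*53²) - 1*26548 = (198 - 1643 + 3*2809) - 26548 = (198 - 1643 + 8427) - 26548 = 6982 - 26548 = -19566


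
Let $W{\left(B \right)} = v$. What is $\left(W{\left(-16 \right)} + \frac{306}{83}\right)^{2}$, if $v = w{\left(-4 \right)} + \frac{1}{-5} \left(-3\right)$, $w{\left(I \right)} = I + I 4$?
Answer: $\frac{42523441}{172225} \approx 246.91$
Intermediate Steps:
$w{\left(I \right)} = 5 I$ ($w{\left(I \right)} = I + 4 I = 5 I$)
$v = - \frac{97}{5}$ ($v = 5 \left(-4\right) + \frac{1}{-5} \left(-3\right) = -20 - - \frac{3}{5} = -20 + \frac{3}{5} = - \frac{97}{5} \approx -19.4$)
$W{\left(B \right)} = - \frac{97}{5}$
$\left(W{\left(-16 \right)} + \frac{306}{83}\right)^{2} = \left(- \frac{97}{5} + \frac{306}{83}\right)^{2} = \left(- \frac{6521}{415}\right)^{2} = \frac{42523441}{172225}$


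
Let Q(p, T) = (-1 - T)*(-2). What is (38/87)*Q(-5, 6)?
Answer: 532/87 ≈ 6.1149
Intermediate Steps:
Q(p, T) = 2 + 2*T
(38/87)*Q(-5, 6) = (38/87)*(2 + 2*6) = (38*(1/87))*(2 + 12) = (38/87)*14 = 532/87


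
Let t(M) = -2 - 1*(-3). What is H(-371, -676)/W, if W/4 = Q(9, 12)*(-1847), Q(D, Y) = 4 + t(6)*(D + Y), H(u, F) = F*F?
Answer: -114244/46175 ≈ -2.4742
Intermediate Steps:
H(u, F) = F**2
t(M) = 1 (t(M) = -2 + 3 = 1)
Q(D, Y) = 4 + D + Y (Q(D, Y) = 4 + 1*(D + Y) = 4 + (D + Y) = 4 + D + Y)
W = -184700 (W = 4*((4 + 9 + 12)*(-1847)) = 4*(25*(-1847)) = 4*(-46175) = -184700)
H(-371, -676)/W = (-676)**2/(-184700) = 456976*(-1/184700) = -114244/46175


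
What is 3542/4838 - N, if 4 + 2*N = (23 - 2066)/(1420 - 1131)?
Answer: 8762019/1398182 ≈ 6.2667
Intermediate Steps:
N = -3199/578 (N = -2 + ((23 - 2066)/(1420 - 1131))/2 = -2 + (-2043/289)/2 = -2 + (-2043*1/289)/2 = -2 + (½)*(-2043/289) = -2 - 2043/578 = -3199/578 ≈ -5.5346)
3542/4838 - N = 3542/4838 - 1*(-3199/578) = 3542*(1/4838) + 3199/578 = 1771/2419 + 3199/578 = 8762019/1398182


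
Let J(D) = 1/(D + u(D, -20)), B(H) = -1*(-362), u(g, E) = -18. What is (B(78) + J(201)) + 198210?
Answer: 36338677/183 ≈ 1.9857e+5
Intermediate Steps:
B(H) = 362
J(D) = 1/(-18 + D) (J(D) = 1/(D - 18) = 1/(-18 + D))
(B(78) + J(201)) + 198210 = (362 + 1/(-18 + 201)) + 198210 = (362 + 1/183) + 198210 = 66247/183 + 198210 = 36338677/183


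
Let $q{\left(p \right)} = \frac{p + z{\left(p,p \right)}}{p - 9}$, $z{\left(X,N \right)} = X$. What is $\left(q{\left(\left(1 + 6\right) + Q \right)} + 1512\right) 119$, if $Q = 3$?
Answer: $182308$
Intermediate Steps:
$q{\left(p \right)} = \frac{2 p}{-9 + p}$ ($q{\left(p \right)} = \frac{p + p}{p - 9} = \frac{2 p}{-9 + p}$)
$\left(q{\left(\left(1 + 6\right) + Q \right)} + 1512\right) 119 = \left(\frac{2 \left(\left(1 + 6\right) + 3\right)}{-9 + \left(\left(1 + 6\right) + 3\right)} + 1512\right) 119 = \left(\frac{2 \left(7 + 3\right)}{-9 + \left(7 + 3\right)} + 1512\right) 119 = \left(2 \cdot 10 \frac{1}{-9 + 10} + 1512\right) 119 = \left(2 \cdot 10 \cdot 1^{-1} + 1512\right) 119 = \left(2 \cdot 10 \cdot 1 + 1512\right) 119 = \left(20 + 1512\right) 119 = 1532 \cdot 119 = 182308$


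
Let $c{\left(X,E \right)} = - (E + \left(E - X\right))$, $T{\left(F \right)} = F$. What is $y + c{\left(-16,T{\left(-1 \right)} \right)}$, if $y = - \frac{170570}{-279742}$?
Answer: $- \frac{1872909}{139871} \approx -13.39$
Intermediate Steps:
$c{\left(X,E \right)} = X - 2 E$ ($c{\left(X,E \right)} = - (- X + 2 E) = X - 2 E$)
$y = \frac{85285}{139871}$ ($y = \left(-170570\right) \left(- \frac{1}{279742}\right) = \frac{85285}{139871} \approx 0.60974$)
$y + c{\left(-16,T{\left(-1 \right)} \right)} = \frac{85285}{139871} - 14 = - \frac{1872909}{139871}$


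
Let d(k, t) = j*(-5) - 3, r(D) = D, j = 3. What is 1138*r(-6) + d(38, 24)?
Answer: -6846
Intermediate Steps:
d(k, t) = -18 (d(k, t) = 3*(-5) - 3 = -15 - 3 = -18)
1138*r(-6) + d(38, 24) = 1138*(-6) - 18 = -6828 - 18 = -6846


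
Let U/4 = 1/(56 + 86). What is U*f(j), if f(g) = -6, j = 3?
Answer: -12/71 ≈ -0.16901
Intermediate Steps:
U = 2/71 (U = 4/(56 + 86) = 4/142 = 4*(1/142) = 2/71 ≈ 0.028169)
U*f(j) = (2/71)*(-6) = -12/71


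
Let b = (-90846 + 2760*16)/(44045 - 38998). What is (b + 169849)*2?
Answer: 1714362434/5047 ≈ 3.3968e+5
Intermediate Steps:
b = -46686/5047 (b = (-90846 + 44160)/5047 = -46686*1/5047 = -46686/5047 ≈ -9.2502)
(b + 169849)*2 = (-46686/5047 + 169849)*2 = (857181217/5047)*2 = 1714362434/5047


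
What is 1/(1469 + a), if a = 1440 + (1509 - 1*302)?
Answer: 1/4116 ≈ 0.00024295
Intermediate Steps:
a = 2647 (a = 1440 + (1509 - 302) = 1440 + 1207 = 2647)
1/(1469 + a) = 1/(1469 + 2647) = 1/4116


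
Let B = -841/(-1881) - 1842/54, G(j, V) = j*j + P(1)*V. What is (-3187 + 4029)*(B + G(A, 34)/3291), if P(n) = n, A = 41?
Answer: -57583478218/2063457 ≈ -27906.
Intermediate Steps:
G(j, V) = V + j² (G(j, V) = j*j + 1*V = j² + V = V + j²)
B = -63322/1881 (B = -841*(-1/1881) - 1842*1/54 = 841/1881 - 307/9 = -63322/1881 ≈ -33.664)
(-3187 + 4029)*(B + G(A, 34)/3291) = (-3187 + 4029)*(-63322/1881 + (34 + 41²)/3291) = 842*(-63322/1881 + (34 + 1681)*(1/3291)) = 842*(-63322/1881 + 1715*(1/3291)) = 842*(-63322/1881 + 1715/3291) = 842*(-68388929/2063457) = -57583478218/2063457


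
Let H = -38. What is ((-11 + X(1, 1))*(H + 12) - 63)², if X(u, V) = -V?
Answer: 62001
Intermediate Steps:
((-11 + X(1, 1))*(H + 12) - 63)² = ((-11 - 1*1)*(-38 + 12) - 63)² = ((-11 - 1)*(-26) - 63)² = (-12*(-26) - 63)² = (312 - 63)² = 249² = 62001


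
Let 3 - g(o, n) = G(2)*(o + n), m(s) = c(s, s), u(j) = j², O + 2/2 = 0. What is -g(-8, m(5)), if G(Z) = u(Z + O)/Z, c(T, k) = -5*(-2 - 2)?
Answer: 3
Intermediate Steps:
O = -1 (O = -1 + 0 = -1)
c(T, k) = 20 (c(T, k) = -5*(-4) = 20)
m(s) = 20
G(Z) = (-1 + Z)²/Z (G(Z) = (Z - 1)²/Z = (-1 + Z)²/Z)
g(o, n) = 3 - n/2 - o/2 (g(o, n) = 3 - (-1 + 2)²/2*(o + n) = 3 - (½)*1²*(n + o) = 3 - (½)*1*(n + o) = 3 - (n + o)/2 = 3 - (n/2 + o/2) = 3 + (-n/2 - o/2) = 3 - n/2 - o/2)
-g(-8, m(5)) = -(3 - ½*20 - ½*(-8)) = -(3 - 10 + 4) = -1*(-3) = 3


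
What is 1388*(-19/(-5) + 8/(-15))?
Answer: 68012/15 ≈ 4534.1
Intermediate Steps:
1388*(-19/(-5) + 8/(-15)) = 1388*(-19*(-⅕) + 8*(-1/15)) = 1388*(19/5 - 8/15) = 1388*(49/15) = 68012/15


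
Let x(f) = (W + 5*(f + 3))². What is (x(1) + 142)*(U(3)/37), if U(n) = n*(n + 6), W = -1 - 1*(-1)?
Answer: 14634/37 ≈ 395.51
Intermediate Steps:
W = 0 (W = -1 + 1 = 0)
U(n) = n*(6 + n)
x(f) = (15 + 5*f)² (x(f) = (0 + 5*(f + 3))² = (0 + 5*(3 + f))² = (0 + (15 + 5*f))² = (15 + 5*f)²)
(x(1) + 142)*(U(3)/37) = (25*(3 + 1)² + 142)*((3*(6 + 3))/37) = (25*4² + 142)*((3*9)*(1/37)) = (25*16 + 142)*(27*(1/37)) = (400 + 142)*(27/37) = 542*(27/37) = 14634/37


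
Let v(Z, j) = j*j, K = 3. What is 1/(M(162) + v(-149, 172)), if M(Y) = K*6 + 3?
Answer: 1/29605 ≈ 3.3778e-5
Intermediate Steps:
v(Z, j) = j²
M(Y) = 21 (M(Y) = 3*6 + 3 = 18 + 3 = 21)
1/(M(162) + v(-149, 172)) = 1/(21 + 172²) = 1/(21 + 29584) = 1/29605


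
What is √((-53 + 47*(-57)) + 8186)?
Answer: 3*√606 ≈ 73.851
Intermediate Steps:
√((-53 + 47*(-57)) + 8186) = √((-53 - 2679) + 8186) = √(-2732 + 8186) = √5454 = 3*√606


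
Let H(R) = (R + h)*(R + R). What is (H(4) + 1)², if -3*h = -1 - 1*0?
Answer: 11449/9 ≈ 1272.1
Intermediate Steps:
h = ⅓ (h = -(-1 - 1*0)/3 = -(-1 + 0)/3 = -⅓*(-1) = ⅓ ≈ 0.33333)
H(R) = 2*R*(⅓ + R) (H(R) = (R + ⅓)*(R + R) = (⅓ + R)*(2*R) = 2*R*(⅓ + R))
(H(4) + 1)² = ((⅔)*4*(1 + 3*4) + 1)² = ((⅔)*4*(1 + 12) + 1)² = ((⅔)*4*13 + 1)² = (104/3 + 1)² = (107/3)² = 11449/9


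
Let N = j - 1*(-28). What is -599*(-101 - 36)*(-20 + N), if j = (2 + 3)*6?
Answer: 3118394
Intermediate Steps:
j = 30 (j = 5*6 = 30)
N = 58 (N = 30 - 1*(-28) = 30 + 28 = 58)
-599*(-101 - 36)*(-20 + N) = -599*(-101 - 36)*(-20 + 58) = -(-82063)*38 = -599*(-5206) = 3118394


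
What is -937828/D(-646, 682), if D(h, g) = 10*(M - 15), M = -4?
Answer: 468914/95 ≈ 4935.9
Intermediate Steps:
D(h, g) = -190 (D(h, g) = 10*(-4 - 15) = 10*(-19) = -190)
-937828/D(-646, 682) = -937828/(-190) = -937828*(-1/190) = 468914/95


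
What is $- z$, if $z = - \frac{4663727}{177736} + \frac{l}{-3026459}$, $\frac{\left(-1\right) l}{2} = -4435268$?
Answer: $\frac{15691192139189}{537910716824} \approx 29.171$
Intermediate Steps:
$l = 8870536$ ($l = \left(-2\right) \left(-4435268\right) = 8870536$)
$z = - \frac{15691192139189}{537910716824}$ ($z = - \frac{4663727}{177736} + \frac{8870536}{-3026459} = \left(-4663727\right) \frac{1}{177736} + 8870536 \left(- \frac{1}{3026459}\right) = - \frac{4663727}{177736} - \frac{8870536}{3026459} = - \frac{15691192139189}{537910716824} \approx -29.171$)
$- z = \left(-1\right) \left(- \frac{15691192139189}{537910716824}\right) = \frac{15691192139189}{537910716824}$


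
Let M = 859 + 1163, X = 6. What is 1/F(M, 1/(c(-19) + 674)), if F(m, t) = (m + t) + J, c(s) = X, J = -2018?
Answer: 680/2721 ≈ 0.24991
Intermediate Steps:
c(s) = 6
M = 2022
F(m, t) = -2018 + m + t (F(m, t) = (m + t) - 2018 = -2018 + m + t)
1/F(M, 1/(c(-19) + 674)) = 1/(-2018 + 2022 + 1/(6 + 674)) = 1/(-2018 + 2022 + 1/680) = 1/(2721/680) = 680/2721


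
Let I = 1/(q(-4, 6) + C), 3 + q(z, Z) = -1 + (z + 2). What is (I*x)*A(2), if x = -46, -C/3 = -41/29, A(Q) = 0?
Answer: 0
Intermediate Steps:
q(z, Z) = -2 + z (q(z, Z) = -3 + (-1 + (z + 2)) = -3 + (-1 + (2 + z)) = -3 + (1 + z) = -2 + z)
C = 123/29 (C = -(-123)/29 = -3*(-41/29) = 123/29 ≈ 4.2414)
I = -29/51 (I = 1/((-2 - 4) + 123/29) = 1/(-6 + 123/29) = 1/(-51/29) = -29/51 ≈ -0.56863)
(I*x)*A(2) = -29/51*(-46)*0 = (1334/51)*0 = 0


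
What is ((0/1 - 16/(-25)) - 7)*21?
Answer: -3339/25 ≈ -133.56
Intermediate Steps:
((0/1 - 16/(-25)) - 7)*21 = ((0*1 - 16*(-1/25)) - 7)*21 = ((0 + 16/25) - 7)*21 = (16/25 - 7)*21 = -159/25*21 = -3339/25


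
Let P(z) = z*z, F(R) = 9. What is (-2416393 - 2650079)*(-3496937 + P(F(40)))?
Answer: 17716723012032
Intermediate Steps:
P(z) = z**2
(-2416393 - 2650079)*(-3496937 + P(F(40))) = (-2416393 - 2650079)*(-3496937 + 9**2) = -5066472*(-3496937 + 81) = -5066472*(-3496856) = 17716723012032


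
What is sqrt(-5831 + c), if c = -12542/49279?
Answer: I*sqrt(14160734150089)/49279 ≈ 76.363*I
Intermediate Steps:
c = -12542/49279 (c = -12542*1/49279 = -12542/49279 ≈ -0.25451)
sqrt(-5831 + c) = sqrt(-5831 - 12542/49279) = sqrt(-287358391/49279) = I*sqrt(14160734150089)/49279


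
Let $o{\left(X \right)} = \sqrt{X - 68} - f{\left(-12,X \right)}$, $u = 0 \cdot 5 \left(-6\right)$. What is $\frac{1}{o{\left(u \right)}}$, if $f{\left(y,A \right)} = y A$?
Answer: $- \frac{i \sqrt{17}}{34} \approx - 0.12127 i$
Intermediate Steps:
$u = 0$ ($u = 0 \left(-6\right) = 0$)
$f{\left(y,A \right)} = A y$
$o{\left(X \right)} = \sqrt{-68 + X} + 12 X$ ($o{\left(X \right)} = \sqrt{X - 68} - X \left(-12\right) = \sqrt{-68 + X} - - 12 X = \sqrt{-68 + X} + 12 X$)
$\frac{1}{o{\left(u \right)}} = \frac{1}{\sqrt{-68 + 0} + 12 \cdot 0} = \frac{1}{\sqrt{-68} + 0} = \frac{1}{2 i \sqrt{17} + 0} = \frac{1}{2 i \sqrt{17}} = - \frac{i \sqrt{17}}{34}$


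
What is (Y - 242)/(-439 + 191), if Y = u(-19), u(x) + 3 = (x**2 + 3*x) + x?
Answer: -5/31 ≈ -0.16129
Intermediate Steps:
u(x) = -3 + x**2 + 4*x (u(x) = -3 + ((x**2 + 3*x) + x) = -3 + (x**2 + 4*x) = -3 + x**2 + 4*x)
Y = 282 (Y = -3 + (-19)**2 + 4*(-19) = -3 + 361 - 76 = 282)
(Y - 242)/(-439 + 191) = (282 - 242)/(-439 + 191) = 40/(-248) = 40*(-1/248) = -5/31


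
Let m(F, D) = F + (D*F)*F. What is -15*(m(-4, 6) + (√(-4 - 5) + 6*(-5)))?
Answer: -930 - 45*I ≈ -930.0 - 45.0*I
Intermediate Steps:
m(F, D) = F + D*F²
-15*(m(-4, 6) + (√(-4 - 5) + 6*(-5))) = -15*(-4*(1 + 6*(-4)) + (√(-4 - 5) + 6*(-5))) = -15*(-4*(1 - 24) + (√(-9) - 30)) = -15*(-4*(-23) + (3*I - 30)) = -15*(92 + (-30 + 3*I)) = -15*(62 + 3*I) = -930 - 45*I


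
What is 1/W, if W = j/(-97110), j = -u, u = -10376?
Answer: -48555/5188 ≈ -9.3591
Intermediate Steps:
j = 10376 (j = -1*(-10376) = 10376)
W = -5188/48555 (W = 10376/(-97110) = 10376*(-1/97110) = -5188/48555 ≈ -0.10685)
1/W = 1/(-5188/48555) = -48555/5188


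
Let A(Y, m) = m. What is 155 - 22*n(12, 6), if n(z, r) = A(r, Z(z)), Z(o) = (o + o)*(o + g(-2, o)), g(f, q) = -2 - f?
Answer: -6181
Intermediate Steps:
Z(o) = 2*o**2 (Z(o) = (o + o)*(o + (-2 - 1*(-2))) = (2*o)*(o + (-2 + 2)) = (2*o)*(o + 0) = (2*o)*o = 2*o**2)
n(z, r) = 2*z**2
155 - 22*n(12, 6) = 155 - 44*12**2 = 155 - 44*144 = 155 - 22*288 = 155 - 6336 = -6181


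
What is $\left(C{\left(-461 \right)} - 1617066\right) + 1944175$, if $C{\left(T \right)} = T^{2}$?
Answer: $539630$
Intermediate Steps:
$\left(C{\left(-461 \right)} - 1617066\right) + 1944175 = \left(\left(-461\right)^{2} - 1617066\right) + 1944175 = \left(212521 - 1617066\right) + 1944175 = -1404545 + 1944175 = 539630$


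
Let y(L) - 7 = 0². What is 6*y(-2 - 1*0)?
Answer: 42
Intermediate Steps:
y(L) = 7 (y(L) = 7 + 0² = 7 + 0 = 7)
6*y(-2 - 1*0) = 6*7 = 42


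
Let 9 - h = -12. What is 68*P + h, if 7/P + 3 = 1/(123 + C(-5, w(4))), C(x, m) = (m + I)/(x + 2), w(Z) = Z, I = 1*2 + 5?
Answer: -1243/9 ≈ -138.11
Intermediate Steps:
h = 21 (h = 9 - 1*(-12) = 9 + 12 = 21)
I = 7 (I = 2 + 5 = 7)
C(x, m) = (7 + m)/(2 + x) (C(x, m) = (m + 7)/(x + 2) = (7 + m)/(2 + x))
P = -358/153 (P = 7/(-3 + 1/(123 + (7 + 4)/(2 - 5))) = 7/(-3 + 1/(123 + 11/(-3))) = 7/(-3 + 1/(123 - ⅓*11)) = 7/(-3 + 1/(123 - 11/3)) = 7/(-3 + 1/(358/3)) = 7/(-3 + 3/358) = 7/(-1071/358) = 7*(-358/1071) = -358/153 ≈ -2.3399)
68*P + h = 68*(-358/153) + 21 = -1432/9 + 21 = -1243/9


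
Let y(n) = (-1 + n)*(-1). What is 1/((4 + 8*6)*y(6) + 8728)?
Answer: 1/8468 ≈ 0.00011809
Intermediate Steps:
y(n) = 1 - n
1/((4 + 8*6)*y(6) + 8728) = 1/((4 + 8*6)*(1 - 1*6) + 8728) = 1/((4 + 48)*(1 - 6) + 8728) = 1/(52*(-5) + 8728) = 1/(-260 + 8728) = 1/8468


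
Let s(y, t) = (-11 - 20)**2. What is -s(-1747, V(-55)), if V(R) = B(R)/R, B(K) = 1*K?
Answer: -961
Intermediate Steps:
B(K) = K
V(R) = 1 (V(R) = R/R = 1)
s(y, t) = 961 (s(y, t) = (-31)**2 = 961)
-s(-1747, V(-55)) = -1*961 = -961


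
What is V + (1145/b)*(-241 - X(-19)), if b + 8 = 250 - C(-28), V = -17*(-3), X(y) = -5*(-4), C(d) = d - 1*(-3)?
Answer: -95076/89 ≈ -1068.3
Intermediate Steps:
C(d) = 3 + d (C(d) = d + 3 = 3 + d)
X(y) = 20
V = 51
b = 267 (b = -8 + (250 - (3 - 28)) = -8 + (250 - 1*(-25)) = -8 + (250 + 25) = -8 + 275 = 267)
V + (1145/b)*(-241 - X(-19)) = 51 + (1145/267)*(-241 - 1*20) = 51 + (1145*(1/267))*(-241 - 20) = 51 + (1145/267)*(-261) = 51 - 99615/89 = -95076/89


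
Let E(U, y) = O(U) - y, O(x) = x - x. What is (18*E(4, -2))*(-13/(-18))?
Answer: 26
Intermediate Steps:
O(x) = 0
E(U, y) = -y (E(U, y) = 0 - y = -y)
(18*E(4, -2))*(-13/(-18)) = (18*(-1*(-2)))*(-13/(-18)) = (18*2)*(-13*(-1/18)) = 36*(13/18) = 26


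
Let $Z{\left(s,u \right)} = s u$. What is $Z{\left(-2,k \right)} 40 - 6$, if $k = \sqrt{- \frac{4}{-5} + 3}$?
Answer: $-6 - 16 \sqrt{95} \approx -161.95$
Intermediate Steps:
$k = \frac{\sqrt{95}}{5}$ ($k = \sqrt{\left(-4\right) \left(- \frac{1}{5}\right) + 3} = \sqrt{\frac{4}{5} + 3} = \sqrt{\frac{19}{5}} = \frac{\sqrt{95}}{5} \approx 1.9494$)
$Z{\left(-2,k \right)} 40 - 6 = - 2 \frac{\sqrt{95}}{5} \cdot 40 - 6 = - \frac{2 \sqrt{95}}{5} \cdot 40 - 6 = - 16 \sqrt{95} - 6 = -6 - 16 \sqrt{95}$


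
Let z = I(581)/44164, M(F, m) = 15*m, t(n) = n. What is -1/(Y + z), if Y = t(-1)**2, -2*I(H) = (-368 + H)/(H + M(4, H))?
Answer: -821097088/821096875 ≈ -1.0000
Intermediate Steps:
I(H) = -(-368 + H)/(32*H) (I(H) = -(-368 + H)/(2*(H + 15*H)) = -(-368 + H)/(2*(16*H)) = -(-368 + H)*1/(16*H)/2 = -(-368 + H)/(32*H))
Y = 1 (Y = (-1)**2 = 1)
z = -213/821097088 (z = ((1/32)*(368 - 1*581)/581)/44164 = ((1/32)*(1/581)*(368 - 581))*(1/44164) = ((1/32)*(1/581)*(-213))*(1/44164) = -213/18592*1/44164 = -213/821097088 ≈ -2.5941e-7)
-1/(Y + z) = -1/(1 - 213/821097088) = -1/821096875/821097088 = -1*821097088/821096875 = -821097088/821096875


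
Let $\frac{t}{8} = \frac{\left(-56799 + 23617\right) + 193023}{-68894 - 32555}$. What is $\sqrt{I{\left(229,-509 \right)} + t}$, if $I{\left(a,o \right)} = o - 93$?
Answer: $\frac{i \sqrt{6325449236674}}{101449} \approx 24.791 i$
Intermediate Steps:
$I{\left(a,o \right)} = -93 + o$
$t = - \frac{1278728}{101449}$ ($t = 8 \frac{\left(-56799 + 23617\right) + 193023}{-68894 - 32555} = 8 \frac{-33182 + 193023}{-101449} = 8 \cdot 159841 \left(- \frac{1}{101449}\right) = 8 \left(- \frac{159841}{101449}\right) = - \frac{1278728}{101449} \approx -12.605$)
$\sqrt{I{\left(229,-509 \right)} + t} = \sqrt{\left(-93 - 509\right) - \frac{1278728}{101449}} = \sqrt{-602 - \frac{1278728}{101449}} = \sqrt{- \frac{62351026}{101449}} = \frac{i \sqrt{6325449236674}}{101449}$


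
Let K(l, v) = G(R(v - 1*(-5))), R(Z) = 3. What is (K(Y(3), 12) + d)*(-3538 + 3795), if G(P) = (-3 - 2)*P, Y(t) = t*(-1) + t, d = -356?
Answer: -95347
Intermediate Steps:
Y(t) = 0 (Y(t) = -t + t = 0)
G(P) = -5*P
K(l, v) = -15 (K(l, v) = -5*3 = -15)
(K(Y(3), 12) + d)*(-3538 + 3795) = (-15 - 356)*(-3538 + 3795) = -371*257 = -95347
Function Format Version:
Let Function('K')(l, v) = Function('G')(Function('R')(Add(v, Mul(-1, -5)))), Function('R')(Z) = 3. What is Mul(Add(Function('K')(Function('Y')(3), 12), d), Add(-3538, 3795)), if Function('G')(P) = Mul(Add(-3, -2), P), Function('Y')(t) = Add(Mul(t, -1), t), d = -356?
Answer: -95347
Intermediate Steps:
Function('Y')(t) = 0 (Function('Y')(t) = Add(Mul(-1, t), t) = 0)
Function('G')(P) = Mul(-5, P)
Function('K')(l, v) = -15 (Function('K')(l, v) = Mul(-5, 3) = -15)
Mul(Add(Function('K')(Function('Y')(3), 12), d), Add(-3538, 3795)) = Mul(Add(-15, -356), Add(-3538, 3795)) = Mul(-371, 257) = -95347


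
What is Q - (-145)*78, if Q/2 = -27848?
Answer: -44386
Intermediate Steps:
Q = -55696 (Q = 2*(-27848) = -55696)
Q - (-145)*78 = -55696 - (-145)*78 = -55696 - 1*(-11310) = -55696 + 11310 = -44386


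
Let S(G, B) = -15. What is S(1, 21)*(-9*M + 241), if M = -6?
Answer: -4425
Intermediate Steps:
S(1, 21)*(-9*M + 241) = -15*(-9*(-6) + 241) = -15*(54 + 241) = -15*295 = -4425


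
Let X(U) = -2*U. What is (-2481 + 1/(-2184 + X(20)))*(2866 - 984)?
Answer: -5192198045/1112 ≈ -4.6692e+6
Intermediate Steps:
(-2481 + 1/(-2184 + X(20)))*(2866 - 984) = (-2481 + 1/(-2184 - 2*20))*(2866 - 984) = (-2481 + 1/(-2184 - 40))*1882 = (-2481 + 1/(-2224))*1882 = (-2481 - 1/2224)*1882 = -5517745/2224*1882 = -5192198045/1112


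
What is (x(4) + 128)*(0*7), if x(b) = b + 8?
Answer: 0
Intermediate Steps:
x(b) = 8 + b
(x(4) + 128)*(0*7) = ((8 + 4) + 128)*(0*7) = (12 + 128)*0 = 140*0 = 0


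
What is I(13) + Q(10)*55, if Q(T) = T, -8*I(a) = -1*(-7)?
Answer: 4393/8 ≈ 549.13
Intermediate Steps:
I(a) = -7/8 (I(a) = -(-1)*(-7)/8 = -⅛*7 = -7/8)
I(13) + Q(10)*55 = -7/8 + 10*55 = -7/8 + 550 = 4393/8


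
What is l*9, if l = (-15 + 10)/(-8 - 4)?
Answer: 15/4 ≈ 3.7500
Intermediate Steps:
l = 5/12 (l = -5/(-12) = -5*(-1/12) = 5/12 ≈ 0.41667)
l*9 = (5/12)*9 = 15/4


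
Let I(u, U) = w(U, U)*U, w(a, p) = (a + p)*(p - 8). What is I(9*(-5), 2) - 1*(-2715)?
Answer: 2667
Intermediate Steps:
w(a, p) = (-8 + p)*(a + p) (w(a, p) = (a + p)*(-8 + p) = (-8 + p)*(a + p))
I(u, U) = U*(-16*U + 2*U²) (I(u, U) = (U² - 8*U - 8*U + U*U)*U = (U² - 8*U - 8*U + U²)*U = (-16*U + 2*U²)*U = U*(-16*U + 2*U²))
I(9*(-5), 2) - 1*(-2715) = 2*2²*(-8 + 2) - 1*(-2715) = 2*4*(-6) + 2715 = -48 + 2715 = 2667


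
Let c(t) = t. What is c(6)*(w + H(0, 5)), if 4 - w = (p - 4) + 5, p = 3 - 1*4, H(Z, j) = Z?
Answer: 24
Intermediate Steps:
p = -1 (p = 3 - 4 = -1)
w = 4 (w = 4 - ((-1 - 4) + 5) = 4 - (-5 + 5) = 4 - 1*0 = 4 + 0 = 4)
c(6)*(w + H(0, 5)) = 6*(4 + 0) = 6*4 = 24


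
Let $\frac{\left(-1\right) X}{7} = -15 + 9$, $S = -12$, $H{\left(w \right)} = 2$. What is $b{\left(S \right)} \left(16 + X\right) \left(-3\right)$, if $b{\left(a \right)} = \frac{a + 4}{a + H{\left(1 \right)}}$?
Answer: $- \frac{696}{5} \approx -139.2$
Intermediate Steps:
$X = 42$ ($X = - 7 \left(-15 + 9\right) = \left(-7\right) \left(-6\right) = 42$)
$b{\left(a \right)} = \frac{4 + a}{2 + a}$ ($b{\left(a \right)} = \frac{a + 4}{a + 2} = \frac{4 + a}{2 + a}$)
$b{\left(S \right)} \left(16 + X\right) \left(-3\right) = \frac{4 - 12}{2 - 12} \left(16 + 42\right) \left(-3\right) = \frac{1}{-10} \left(-8\right) 58 \left(-3\right) = \left(- \frac{1}{10}\right) \left(-8\right) \left(-174\right) = \frac{4}{5} \left(-174\right) = - \frac{696}{5}$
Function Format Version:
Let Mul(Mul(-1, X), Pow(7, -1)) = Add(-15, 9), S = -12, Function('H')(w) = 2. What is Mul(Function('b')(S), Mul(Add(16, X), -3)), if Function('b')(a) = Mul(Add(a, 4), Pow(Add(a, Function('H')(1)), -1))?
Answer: Rational(-696, 5) ≈ -139.20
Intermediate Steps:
X = 42 (X = Mul(-7, Add(-15, 9)) = Mul(-7, -6) = 42)
Function('b')(a) = Mul(Pow(Add(2, a), -1), Add(4, a)) (Function('b')(a) = Mul(Add(a, 4), Pow(Add(a, 2), -1)) = Mul(Add(4, a), Pow(Add(2, a), -1)) = Mul(Pow(Add(2, a), -1), Add(4, a)))
Mul(Function('b')(S), Mul(Add(16, X), -3)) = Mul(Mul(Pow(Add(2, -12), -1), Add(4, -12)), Mul(Add(16, 42), -3)) = Mul(Mul(Pow(-10, -1), -8), Mul(58, -3)) = Mul(Mul(Rational(-1, 10), -8), -174) = Mul(Rational(4, 5), -174) = Rational(-696, 5)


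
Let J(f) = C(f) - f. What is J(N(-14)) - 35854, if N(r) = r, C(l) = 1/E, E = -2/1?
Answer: -71681/2 ≈ -35841.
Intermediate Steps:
E = -2 (E = -2*1 = -2)
C(l) = -1/2 (C(l) = 1/(-2) = -1/2)
J(f) = -1/2 - f
J(N(-14)) - 35854 = (-1/2 - 1*(-14)) - 35854 = (-1/2 + 14) - 35854 = 27/2 - 35854 = -71681/2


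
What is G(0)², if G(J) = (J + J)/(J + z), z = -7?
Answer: 0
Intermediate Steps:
G(J) = 2*J/(-7 + J) (G(J) = (J + J)/(J - 7) = (2*J)/(-7 + J) = 2*J/(-7 + J))
G(0)² = (2*0/(-7 + 0))² = (2*0/(-7))² = (2*0*(-⅐))² = 0² = 0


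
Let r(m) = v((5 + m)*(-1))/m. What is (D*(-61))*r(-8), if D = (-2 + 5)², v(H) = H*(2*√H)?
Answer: 1647*√3/4 ≈ 713.17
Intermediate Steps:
v(H) = 2*H^(3/2)
D = 9 (D = 3² = 9)
r(m) = 2*(-5 - m)^(3/2)/m (r(m) = (2*((5 + m)*(-1))^(3/2))/m = (2*(-5 - m)^(3/2))/m = 2*(-5 - m)^(3/2)/m)
(D*(-61))*r(-8) = (9*(-61))*(2*(-5 - 1*(-8))^(3/2)/(-8)) = -1098*(-1)*(-5 + 8)^(3/2)/8 = -1098*(-1)*3^(3/2)/8 = -1098*(-1)*3*√3/8 = -(-1647)*√3/4 = 1647*√3/4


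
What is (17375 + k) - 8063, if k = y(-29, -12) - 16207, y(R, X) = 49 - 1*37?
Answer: -6883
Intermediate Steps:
y(R, X) = 12 (y(R, X) = 49 - 37 = 12)
k = -16195 (k = 12 - 16207 = -16195)
(17375 + k) - 8063 = (17375 - 16195) - 8063 = 1180 - 8063 = -6883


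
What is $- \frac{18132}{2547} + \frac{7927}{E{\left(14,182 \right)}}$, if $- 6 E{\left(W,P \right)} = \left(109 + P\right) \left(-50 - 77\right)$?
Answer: $- \frac{60995990}{10458831} \approx -5.832$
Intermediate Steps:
$E{\left(W,P \right)} = \frac{13843}{6} + \frac{127 P}{6}$ ($E{\left(W,P \right)} = - \frac{\left(109 + P\right) \left(-50 - 77\right)}{6} = - \frac{\left(109 + P\right) \left(-127\right)}{6} = - \frac{-13843 - 127 P}{6} = \frac{13843}{6} + \frac{127 P}{6}$)
$- \frac{18132}{2547} + \frac{7927}{E{\left(14,182 \right)}} = - \frac{18132}{2547} + \frac{7927}{\frac{13843}{6} + \frac{127}{6} \cdot 182} = \left(-18132\right) \frac{1}{2547} + \frac{7927}{\frac{13843}{6} + \frac{11557}{3}} = - \frac{6044}{849} + \frac{7927}{\frac{12319}{2}} = - \frac{6044}{849} + 7927 \cdot \frac{2}{12319} = - \frac{6044}{849} + \frac{15854}{12319} = - \frac{60995990}{10458831}$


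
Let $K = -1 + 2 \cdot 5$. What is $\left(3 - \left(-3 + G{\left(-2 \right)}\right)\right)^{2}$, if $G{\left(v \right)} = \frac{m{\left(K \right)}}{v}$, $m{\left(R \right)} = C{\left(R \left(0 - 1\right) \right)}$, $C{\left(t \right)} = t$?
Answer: $\frac{9}{4} \approx 2.25$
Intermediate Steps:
$K = 9$ ($K = -1 + 10 = 9$)
$m{\left(R \right)} = - R$ ($m{\left(R \right)} = R \left(0 - 1\right) = R \left(-1\right) = - R$)
$G{\left(v \right)} = - \frac{9}{v}$ ($G{\left(v \right)} = \frac{\left(-1\right) 9}{v} = - \frac{9}{v}$)
$\left(3 - \left(-3 + G{\left(-2 \right)}\right)\right)^{2} = \left(3 + \left(- \frac{-9}{-2} + 3\right)\right)^{2} = \left(3 + \left(- \frac{\left(-9\right) \left(-1\right)}{2} + 3\right)\right)^{2} = \left(3 + \left(\left(-1\right) \frac{9}{2} + 3\right)\right)^{2} = \left(3 + \left(- \frac{9}{2} + 3\right)\right)^{2} = \left(3 - \frac{3}{2}\right)^{2} = \left(\frac{3}{2}\right)^{2} = \frac{9}{4}$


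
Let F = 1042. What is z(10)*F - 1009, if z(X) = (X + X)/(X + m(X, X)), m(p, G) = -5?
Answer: 3159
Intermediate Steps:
z(X) = 2*X/(-5 + X) (z(X) = (X + X)/(X - 5) = (2*X)/(-5 + X) = 2*X/(-5 + X))
z(10)*F - 1009 = (2*10/(-5 + 10))*1042 - 1009 = (2*10/5)*1042 - 1009 = (2*10*(1/5))*1042 - 1009 = 4*1042 - 1009 = 4168 - 1009 = 3159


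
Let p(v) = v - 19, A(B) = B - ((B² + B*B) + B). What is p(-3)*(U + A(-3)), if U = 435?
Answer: -9174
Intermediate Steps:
A(B) = -2*B² (A(B) = B - ((B² + B²) + B) = B - (2*B² + B) = B - (B + 2*B²) = B + (-B - 2*B²) = -2*B²)
p(v) = -19 + v
p(-3)*(U + A(-3)) = (-19 - 3)*(435 - 2*(-3)²) = -22*(435 - 2*9) = -22*(435 - 18) = -22*417 = -9174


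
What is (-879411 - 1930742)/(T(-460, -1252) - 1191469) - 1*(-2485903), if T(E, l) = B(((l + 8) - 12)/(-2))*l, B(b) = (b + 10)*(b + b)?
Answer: 2496975525510028/1004454125 ≈ 2.4859e+6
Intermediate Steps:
B(b) = 2*b*(10 + b) (B(b) = (10 + b)*(2*b) = 2*b*(10 + b))
T(E, l) = 2*l*(2 - l/2)*(12 - l/2) (T(E, l) = (2*(((l + 8) - 12)/(-2))*(10 + ((l + 8) - 12)/(-2)))*l = (2*(((8 + l) - 12)*(-1/2))*(10 + ((8 + l) - 12)*(-1/2)))*l = (2*((-4 + l)*(-1/2))*(10 + (-4 + l)*(-1/2)))*l = (2*(2 - l/2)*(10 + (2 - l/2)))*l = (2*(2 - l/2)*(12 - l/2))*l = 2*l*(2 - l/2)*(12 - l/2))
(-879411 - 1930742)/(T(-460, -1252) - 1191469) - 1*(-2485903) = (-879411 - 1930742)/((1/2)*(-1252)*(-24 - 1252)*(-4 - 1252) - 1191469) - 1*(-2485903) = -2810153/((1/2)*(-1252)*(-1276)*(-1256) - 1191469) + 2485903 = -2810153/(-1003262656 - 1191469) + 2485903 = -2810153/(-1004454125) + 2485903 = -2810153*(-1/1004454125) + 2485903 = 2810153/1004454125 + 2485903 = 2496975525510028/1004454125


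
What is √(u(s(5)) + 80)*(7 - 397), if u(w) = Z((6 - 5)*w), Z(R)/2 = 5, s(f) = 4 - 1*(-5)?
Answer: -1170*√10 ≈ -3699.9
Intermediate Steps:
s(f) = 9 (s(f) = 4 + 5 = 9)
Z(R) = 10 (Z(R) = 2*5 = 10)
u(w) = 10
√(u(s(5)) + 80)*(7 - 397) = √(10 + 80)*(7 - 397) = √90*(-390) = (3*√10)*(-390) = -1170*√10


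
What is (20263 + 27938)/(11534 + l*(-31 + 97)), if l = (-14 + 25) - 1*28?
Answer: 48201/10412 ≈ 4.6294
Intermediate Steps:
l = -17 (l = 11 - 28 = -17)
(20263 + 27938)/(11534 + l*(-31 + 97)) = (20263 + 27938)/(11534 - 17*(-31 + 97)) = 48201/(11534 - 17*66) = 48201/(11534 - 1122) = 48201/10412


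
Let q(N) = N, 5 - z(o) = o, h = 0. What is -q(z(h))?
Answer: -5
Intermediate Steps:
z(o) = 5 - o
-q(z(h)) = -(5 - 1*0) = -(5 + 0) = -1*5 = -5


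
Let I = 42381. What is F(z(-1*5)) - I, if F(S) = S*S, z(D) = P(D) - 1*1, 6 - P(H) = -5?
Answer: -42281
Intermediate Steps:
P(H) = 11 (P(H) = 6 - 1*(-5) = 6 + 5 = 11)
z(D) = 10 (z(D) = 11 - 1*1 = 11 - 1 = 10)
F(S) = S²
F(z(-1*5)) - I = 10² - 1*42381 = 100 - 42381 = -42281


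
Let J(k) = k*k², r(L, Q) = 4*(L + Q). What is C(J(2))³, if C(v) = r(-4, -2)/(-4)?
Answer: 216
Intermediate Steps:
r(L, Q) = 4*L + 4*Q
J(k) = k³
C(v) = 6 (C(v) = (4*(-4) + 4*(-2))/(-4) = (-16 - 8)*(-¼) = -24*(-¼) = 6)
C(J(2))³ = 6³ = 216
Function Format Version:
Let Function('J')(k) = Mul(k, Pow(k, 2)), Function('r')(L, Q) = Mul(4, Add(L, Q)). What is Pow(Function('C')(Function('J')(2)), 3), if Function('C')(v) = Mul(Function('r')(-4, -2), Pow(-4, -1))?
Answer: 216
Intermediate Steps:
Function('r')(L, Q) = Add(Mul(4, L), Mul(4, Q))
Function('J')(k) = Pow(k, 3)
Function('C')(v) = 6 (Function('C')(v) = Mul(Add(Mul(4, -4), Mul(4, -2)), Pow(-4, -1)) = Mul(Add(-16, -8), Rational(-1, 4)) = Mul(-24, Rational(-1, 4)) = 6)
Pow(Function('C')(Function('J')(2)), 3) = Pow(6, 3) = 216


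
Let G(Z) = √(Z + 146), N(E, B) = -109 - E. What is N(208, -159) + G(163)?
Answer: -317 + √309 ≈ -299.42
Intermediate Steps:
G(Z) = √(146 + Z)
N(208, -159) + G(163) = (-109 - 1*208) + √(146 + 163) = (-109 - 208) + √309 = -317 + √309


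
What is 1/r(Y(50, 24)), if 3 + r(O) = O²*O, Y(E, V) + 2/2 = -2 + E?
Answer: 1/103820 ≈ 9.6321e-6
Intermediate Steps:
Y(E, V) = -3 + E (Y(E, V) = -1 + (-2 + E) = -3 + E)
r(O) = -3 + O³ (r(O) = -3 + O²*O = -3 + O³)
1/r(Y(50, 24)) = 1/(-3 + (-3 + 50)³) = 1/(-3 + 47³) = 1/(-3 + 103823) = 1/103820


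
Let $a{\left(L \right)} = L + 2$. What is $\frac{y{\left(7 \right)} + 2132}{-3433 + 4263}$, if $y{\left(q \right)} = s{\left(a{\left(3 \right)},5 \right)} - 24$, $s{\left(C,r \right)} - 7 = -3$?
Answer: $\frac{1056}{415} \approx 2.5446$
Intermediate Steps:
$a{\left(L \right)} = 2 + L$
$s{\left(C,r \right)} = 4$ ($s{\left(C,r \right)} = 7 - 3 = 4$)
$y{\left(q \right)} = -20$ ($y{\left(q \right)} = 4 - 24 = -20$)
$\frac{y{\left(7 \right)} + 2132}{-3433 + 4263} = \frac{-20 + 2132}{-3433 + 4263} = \frac{2112}{830} = 2112 \cdot \frac{1}{830} = \frac{1056}{415}$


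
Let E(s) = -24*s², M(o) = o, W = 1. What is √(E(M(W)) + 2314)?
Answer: √2290 ≈ 47.854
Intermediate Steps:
√(E(M(W)) + 2314) = √(-24*1² + 2314) = √(-24*1 + 2314) = √(-24 + 2314) = √2290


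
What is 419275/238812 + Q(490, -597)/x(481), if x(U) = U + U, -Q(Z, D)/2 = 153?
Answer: 165133039/114868572 ≈ 1.4376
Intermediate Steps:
Q(Z, D) = -306 (Q(Z, D) = -2*153 = -306)
x(U) = 2*U
419275/238812 + Q(490, -597)/x(481) = 419275/238812 - 306/(2*481) = 419275*(1/238812) - 306/962 = 419275/238812 - 306*1/962 = 419275/238812 - 153/481 = 165133039/114868572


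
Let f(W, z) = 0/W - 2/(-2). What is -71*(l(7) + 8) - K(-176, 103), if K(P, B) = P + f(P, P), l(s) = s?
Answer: -890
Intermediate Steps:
f(W, z) = 1 (f(W, z) = 0 - 2*(-½) = 0 + 1 = 1)
K(P, B) = 1 + P (K(P, B) = P + 1 = 1 + P)
-71*(l(7) + 8) - K(-176, 103) = -71*(7 + 8) - (1 - 176) = -71*15 - 1*(-175) = -1065 + 175 = -890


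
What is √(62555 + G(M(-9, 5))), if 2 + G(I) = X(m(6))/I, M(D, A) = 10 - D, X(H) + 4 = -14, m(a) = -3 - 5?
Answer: √22581291/19 ≈ 250.10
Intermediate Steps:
m(a) = -8
X(H) = -18 (X(H) = -4 - 14 = -18)
G(I) = -2 - 18/I
√(62555 + G(M(-9, 5))) = √(62555 + (-2 - 18/(10 - 1*(-9)))) = √(62555 + (-2 - 18/(10 + 9))) = √(62555 + (-2 - 18/19)) = √(62555 - 56/19) = √(1188489/19) = √22581291/19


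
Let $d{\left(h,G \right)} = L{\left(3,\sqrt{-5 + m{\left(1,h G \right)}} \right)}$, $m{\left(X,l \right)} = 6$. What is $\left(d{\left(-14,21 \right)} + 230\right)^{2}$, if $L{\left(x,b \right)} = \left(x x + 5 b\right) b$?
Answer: $59536$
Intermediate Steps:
$L{\left(x,b \right)} = b \left(x^{2} + 5 b\right)$ ($L{\left(x,b \right)} = \left(x^{2} + 5 b\right) b = b \left(x^{2} + 5 b\right)$)
$d{\left(h,G \right)} = 14$ ($d{\left(h,G \right)} = \sqrt{-5 + 6} \left(3^{2} + 5 \sqrt{-5 + 6}\right) = \sqrt{1} \left(9 + 5 \sqrt{1}\right) = 1 \left(9 + 5 \cdot 1\right) = 1 \left(9 + 5\right) = 1 \cdot 14 = 14$)
$\left(d{\left(-14,21 \right)} + 230\right)^{2} = \left(14 + 230\right)^{2} = 244^{2} = 59536$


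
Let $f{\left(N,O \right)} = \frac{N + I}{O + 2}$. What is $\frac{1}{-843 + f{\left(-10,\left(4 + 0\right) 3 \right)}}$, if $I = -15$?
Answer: $- \frac{14}{11827} \approx -0.0011837$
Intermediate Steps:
$f{\left(N,O \right)} = \frac{-15 + N}{2 + O}$ ($f{\left(N,O \right)} = \frac{N - 15}{O + 2} = \frac{-15 + N}{2 + O}$)
$\frac{1}{-843 + f{\left(-10,\left(4 + 0\right) 3 \right)}} = \frac{1}{-843 + \frac{-15 - 10}{2 + \left(4 + 0\right) 3}} = \frac{1}{-843 + \frac{1}{2 + 4 \cdot 3} \left(-25\right)} = \frac{1}{-843 + \frac{1}{2 + 12} \left(-25\right)} = \frac{1}{-843 + \frac{1}{14} \left(-25\right)} = \frac{1}{-843 - \frac{25}{14}} = \frac{1}{- \frac{11827}{14}} = - \frac{14}{11827}$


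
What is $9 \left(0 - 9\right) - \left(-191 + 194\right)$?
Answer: $-84$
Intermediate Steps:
$9 \left(0 - 9\right) - \left(-191 + 194\right) = 9 \left(-9\right) - 3 = -81 - 3 = -84$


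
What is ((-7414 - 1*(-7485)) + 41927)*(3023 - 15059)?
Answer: -505487928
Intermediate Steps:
((-7414 - 1*(-7485)) + 41927)*(3023 - 15059) = ((-7414 + 7485) + 41927)*(-12036) = (71 + 41927)*(-12036) = 41998*(-12036) = -505487928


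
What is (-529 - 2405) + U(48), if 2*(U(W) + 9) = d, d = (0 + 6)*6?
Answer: -2925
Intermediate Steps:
d = 36 (d = 6*6 = 36)
U(W) = 9 (U(W) = -9 + (½)*36 = -9 + 18 = 9)
(-529 - 2405) + U(48) = (-529 - 2405) + 9 = -2934 + 9 = -2925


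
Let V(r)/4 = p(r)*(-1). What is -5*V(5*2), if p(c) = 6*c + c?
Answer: 1400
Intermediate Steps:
p(c) = 7*c
V(r) = -28*r (V(r) = 4*((7*r)*(-1)) = 4*(-7*r) = -28*r)
-5*V(5*2) = -(-140)*5*2 = -(-140)*10 = -5*(-280) = 1400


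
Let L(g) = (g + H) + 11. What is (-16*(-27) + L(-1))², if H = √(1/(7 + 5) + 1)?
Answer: (2652 + √39)²/36 ≈ 1.9629e+5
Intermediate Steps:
H = √39/6 (H = √(1/12 + 1) = √(13/12) = √39/6 ≈ 1.0408)
L(g) = 11 + g + √39/6 (L(g) = (g + √39/6) + 11 = 11 + g + √39/6)
(-16*(-27) + L(-1))² = (-16*(-27) + (11 - 1 + √39/6))² = (432 + (10 + √39/6))² = (442 + √39/6)²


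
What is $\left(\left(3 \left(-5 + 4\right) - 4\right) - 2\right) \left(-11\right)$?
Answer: $99$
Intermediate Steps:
$\left(\left(3 \left(-5 + 4\right) - 4\right) - 2\right) \left(-11\right) = \left(\left(3 \left(-1\right) - 4\right) - 2\right) \left(-11\right) = \left(\left(-3 - 4\right) - 2\right) \left(-11\right) = \left(-7 - 2\right) \left(-11\right) = \left(-9\right) \left(-11\right) = 99$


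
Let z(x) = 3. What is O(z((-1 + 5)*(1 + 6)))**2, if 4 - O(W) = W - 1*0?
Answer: 1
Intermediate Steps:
O(W) = 4 - W (O(W) = 4 - (W - 1*0) = 4 - (W + 0) = 4 - W)
O(z((-1 + 5)*(1 + 6)))**2 = (4 - 1*3)**2 = (4 - 3)**2 = 1**2 = 1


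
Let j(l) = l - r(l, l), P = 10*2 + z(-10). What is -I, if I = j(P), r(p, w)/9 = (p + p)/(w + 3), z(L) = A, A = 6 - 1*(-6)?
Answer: -544/35 ≈ -15.543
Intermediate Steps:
A = 12 (A = 6 + 6 = 12)
z(L) = 12
r(p, w) = 18*p/(3 + w) (r(p, w) = 9*((p + p)/(w + 3)) = 9*((2*p)/(3 + w)) = 9*(2*p/(3 + w)) = 18*p/(3 + w))
P = 32 (P = 10*2 + 12 = 20 + 12 = 32)
j(l) = l - 18*l/(3 + l)
I = 544/35 (I = 32*(-15 + 32)/(3 + 32) = 32*17/35 = 32*(1/35)*17 = 544/35 ≈ 15.543)
-I = -1*544/35 = -544/35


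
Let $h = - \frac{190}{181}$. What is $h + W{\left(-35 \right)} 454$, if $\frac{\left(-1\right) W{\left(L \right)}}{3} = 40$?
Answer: $- \frac{9861070}{181} \approx -54481.0$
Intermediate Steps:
$W{\left(L \right)} = -120$ ($W{\left(L \right)} = \left(-3\right) 40 = -120$)
$h = - \frac{190}{181}$ ($h = \left(-190\right) \frac{1}{181} = - \frac{190}{181} \approx -1.0497$)
$h + W{\left(-35 \right)} 454 = - \frac{190}{181} - 54480 = - \frac{9861070}{181}$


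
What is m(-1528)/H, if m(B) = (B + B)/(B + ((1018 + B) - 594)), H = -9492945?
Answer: -382/3123178905 ≈ -1.2231e-7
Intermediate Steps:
m(B) = 2*B/(424 + 2*B) (m(B) = (2*B)/(B + (424 + B)) = (2*B)/(424 + 2*B) = 2*B/(424 + 2*B))
m(-1528)/H = -1528/(212 - 1528)/(-9492945) = -1528/(-1316)*(-1/9492945) = -1528*(-1/1316)*(-1/9492945) = (382/329)*(-1/9492945) = -382/3123178905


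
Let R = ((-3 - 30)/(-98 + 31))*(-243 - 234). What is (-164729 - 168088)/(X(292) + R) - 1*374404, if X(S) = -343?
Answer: -14475372949/38722 ≈ -3.7383e+5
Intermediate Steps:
R = -15741/67 (R = -33/(-67)*(-477) = -33*(-1/67)*(-477) = (33/67)*(-477) = -15741/67 ≈ -234.94)
(-164729 - 168088)/(X(292) + R) - 1*374404 = (-164729 - 168088)/(-343 - 15741/67) - 1*374404 = -332817/(-38722/67) - 374404 = -332817*(-67/38722) - 374404 = 22298739/38722 - 374404 = -14475372949/38722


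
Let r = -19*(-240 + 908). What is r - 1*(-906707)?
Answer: 894015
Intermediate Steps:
r = -12692 (r = -19*668 = -12692)
r - 1*(-906707) = -12692 - 1*(-906707) = -12692 + 906707 = 894015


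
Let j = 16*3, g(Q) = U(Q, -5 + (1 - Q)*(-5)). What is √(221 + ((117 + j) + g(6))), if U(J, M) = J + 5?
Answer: √397 ≈ 19.925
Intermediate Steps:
U(J, M) = 5 + J
g(Q) = 5 + Q
j = 48
√(221 + ((117 + j) + g(6))) = √(221 + ((117 + 48) + (5 + 6))) = √(221 + (165 + 11)) = √(221 + 176) = √397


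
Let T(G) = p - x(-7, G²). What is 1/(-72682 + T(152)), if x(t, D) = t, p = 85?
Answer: -1/72590 ≈ -1.3776e-5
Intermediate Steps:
T(G) = 92 (T(G) = 85 - 1*(-7) = 85 + 7 = 92)
1/(-72682 + T(152)) = 1/(-72682 + 92) = 1/(-72590) = -1/72590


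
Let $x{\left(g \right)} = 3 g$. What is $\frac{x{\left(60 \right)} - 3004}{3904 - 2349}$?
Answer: $- \frac{2824}{1555} \approx -1.8161$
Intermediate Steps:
$\frac{x{\left(60 \right)} - 3004}{3904 - 2349} = \frac{3 \cdot 60 - 3004}{3904 - 2349} = \frac{180 - 3004}{1555} = \left(-2824\right) \frac{1}{1555} = - \frac{2824}{1555}$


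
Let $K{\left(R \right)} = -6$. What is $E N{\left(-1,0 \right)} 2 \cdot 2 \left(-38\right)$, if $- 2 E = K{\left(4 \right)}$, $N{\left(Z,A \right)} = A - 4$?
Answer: $1824$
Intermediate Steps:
$N{\left(Z,A \right)} = -4 + A$
$E = 3$ ($E = \left(- \frac{1}{2}\right) \left(-6\right) = 3$)
$E N{\left(-1,0 \right)} 2 \cdot 2 \left(-38\right) = 3 \left(-4 + 0\right) 2 \cdot 2 \left(-38\right) = 3 \left(-4\right) 2 \cdot 2 \left(-38\right) = 3 \left(\left(-8\right) 2\right) \left(-38\right) = 3 \left(-16\right) \left(-38\right) = \left(-48\right) \left(-38\right) = 1824$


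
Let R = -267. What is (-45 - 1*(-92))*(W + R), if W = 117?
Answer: -7050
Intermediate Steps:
(-45 - 1*(-92))*(W + R) = (-45 - 1*(-92))*(117 - 267) = (-45 + 92)*(-150) = 47*(-150) = -7050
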